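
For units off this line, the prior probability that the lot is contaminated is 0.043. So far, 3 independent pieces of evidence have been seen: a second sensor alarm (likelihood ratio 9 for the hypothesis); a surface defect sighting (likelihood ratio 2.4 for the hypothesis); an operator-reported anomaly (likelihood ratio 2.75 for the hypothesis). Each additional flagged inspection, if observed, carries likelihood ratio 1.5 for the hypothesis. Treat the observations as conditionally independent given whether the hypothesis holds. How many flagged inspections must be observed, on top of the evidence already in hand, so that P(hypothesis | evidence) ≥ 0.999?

15

Prior odds = 0.043/0.957 = 43/957.
Combined Bayes factor of the evidence already in hand = 9 × 2.4 × 2.75 = 59.4.
Odds after that evidence = (43/957) × 59.4 = 387/145.
Target odds = 0.999/0.001 = 999.
Need 1.5ⁿ ≥ 999 ÷ (387/145) = 16095/43.
1.5¹⁴ = 4782969/16384 falls short of 16095/43 but 1.5¹⁵ = 14348907/32768 reaches it, so n = 15.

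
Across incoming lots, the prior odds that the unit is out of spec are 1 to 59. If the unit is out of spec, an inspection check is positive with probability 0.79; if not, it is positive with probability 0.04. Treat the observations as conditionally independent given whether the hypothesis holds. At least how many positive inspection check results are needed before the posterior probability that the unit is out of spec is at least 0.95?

3

Prior odds = 1/59.
Likelihood ratio of a positive = 0.79/0.04 = 19.75.
Target odds: 0.95 ÷ 0.05 = 19.
Require 19.75ⁿ ≥ 19 ÷ (1/59) = 1121.
19.75² = 390.0625 falls short of 1121 but 19.75³ = 7703.734375 reaches it, so n = 3.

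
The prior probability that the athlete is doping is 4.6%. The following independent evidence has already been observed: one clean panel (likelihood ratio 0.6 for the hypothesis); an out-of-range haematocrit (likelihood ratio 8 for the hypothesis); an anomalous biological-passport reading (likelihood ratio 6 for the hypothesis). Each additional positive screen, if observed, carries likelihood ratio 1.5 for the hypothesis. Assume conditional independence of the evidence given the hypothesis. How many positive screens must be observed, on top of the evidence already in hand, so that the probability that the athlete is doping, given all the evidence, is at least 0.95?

7

Prior odds = 0.046/0.954 = 23/477.
Combined Bayes factor of the evidence already in hand = 0.6 × 8 × 6 = 28.8.
Odds after that evidence = (23/477) × 28.8 = 368/265.
Target odds = 0.95/0.05 = 19.
Need 1.5ⁿ ≥ 19 ÷ (368/265) = 5035/368.
1.5⁶ = 11.390625 falls short of 5035/368 but 1.5⁷ = 17.0859375 reaches it, so n = 7.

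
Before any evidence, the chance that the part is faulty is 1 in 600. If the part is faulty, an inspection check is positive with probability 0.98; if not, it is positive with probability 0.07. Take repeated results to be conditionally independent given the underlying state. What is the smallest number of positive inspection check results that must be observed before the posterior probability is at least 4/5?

Prior odds: (1/600) ÷ (599/600) = 1/599.
Likelihood ratio of a positive = 0.98/0.07 = 14.
Target posterior odds = 0.8/0.2 = 4.
Require 14ⁿ ≥ 4 ÷ (1/599) = 2396.
14² = 196 falls short of 2396 but 14³ = 2744 reaches it, so n = 3.

3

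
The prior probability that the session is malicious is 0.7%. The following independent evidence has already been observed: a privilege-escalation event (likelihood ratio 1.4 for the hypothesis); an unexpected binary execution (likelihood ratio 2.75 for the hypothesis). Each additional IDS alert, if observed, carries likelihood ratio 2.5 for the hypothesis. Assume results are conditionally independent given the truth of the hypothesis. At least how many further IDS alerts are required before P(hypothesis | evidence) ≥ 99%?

9

Prior odds = 0.007/0.993 = 7/993.
Combined Bayes factor of the evidence already in hand = 1.4 × 2.75 = 3.85.
Odds after that evidence = (7/993) × 3.85 = 539/19860.
Target odds = 0.99/0.01 = 99.
Need 2.5ⁿ ≥ 99 ÷ (539/19860) = 178740/49.
2.5⁸ = 390625/256 falls short of 178740/49 but 2.5⁹ = 1953125/512 reaches it, so n = 9.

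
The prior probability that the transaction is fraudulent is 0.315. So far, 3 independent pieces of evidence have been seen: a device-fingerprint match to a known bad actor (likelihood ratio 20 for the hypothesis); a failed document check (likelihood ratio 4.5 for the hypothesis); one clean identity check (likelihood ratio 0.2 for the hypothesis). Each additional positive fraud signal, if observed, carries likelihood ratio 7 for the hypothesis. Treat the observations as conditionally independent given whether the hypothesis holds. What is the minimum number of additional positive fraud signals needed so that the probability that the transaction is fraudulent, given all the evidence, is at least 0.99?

2

Prior odds = 0.315/0.685 = 63/137.
Combined Bayes factor of the evidence already in hand = 20 × 4.5 × 0.2 = 18.
Odds after that evidence = (63/137) × 18 = 1134/137.
Target odds = 0.99/0.01 = 99.
Need 7ⁿ ≥ 99 ÷ (1134/137) = 1507/126.
7¹ = 7 falls short of 1507/126 but 7² = 49 reaches it, so n = 2.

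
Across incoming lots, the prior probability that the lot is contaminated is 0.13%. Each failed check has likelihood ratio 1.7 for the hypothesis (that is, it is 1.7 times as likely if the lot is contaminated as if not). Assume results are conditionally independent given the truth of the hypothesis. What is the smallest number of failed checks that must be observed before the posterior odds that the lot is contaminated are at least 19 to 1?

19

Prior odds = 0.0013/0.9987 = 13/9987.
Likelihood ratio per failed check = 1.7.
Target odds = 19.
Need (13/9987) × 1.7ⁿ ≥ 19, i.e. 1.7ⁿ ≥ 189753/13.
1.7¹⁸ ≈14063.1 falls short of 189753/13 but 1.7¹⁹ ≈23907.2 reaches it, so n = 19.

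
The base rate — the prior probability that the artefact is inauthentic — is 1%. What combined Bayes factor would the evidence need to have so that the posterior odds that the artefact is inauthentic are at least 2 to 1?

Prior odds = 0.01/0.99 = 1/99.
Target odds = 2.
Required Bayes factor = 2 ÷ (1/99) = 198.

198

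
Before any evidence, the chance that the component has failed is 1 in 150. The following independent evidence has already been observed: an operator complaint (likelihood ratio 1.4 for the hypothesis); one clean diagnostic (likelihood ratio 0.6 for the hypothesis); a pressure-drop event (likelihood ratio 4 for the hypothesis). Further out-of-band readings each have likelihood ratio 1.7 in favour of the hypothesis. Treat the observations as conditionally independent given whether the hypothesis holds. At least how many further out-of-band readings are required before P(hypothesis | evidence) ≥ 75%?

10

Prior odds = (1/150)/(149/150) = 1/149.
Combined Bayes factor of the evidence already in hand = 1.4 × 0.6 × 4 = 3.36.
Odds after that evidence = (1/149) × 3.36 = 84/3725.
Target odds = 0.75/0.25 = 3.
Need 1.7ⁿ ≥ 3 ÷ (84/3725) = 3725/28.
1.7⁹ ≈118.588 falls short of 3725/28 but 1.7¹⁰ ≈201.599 reaches it, so n = 10.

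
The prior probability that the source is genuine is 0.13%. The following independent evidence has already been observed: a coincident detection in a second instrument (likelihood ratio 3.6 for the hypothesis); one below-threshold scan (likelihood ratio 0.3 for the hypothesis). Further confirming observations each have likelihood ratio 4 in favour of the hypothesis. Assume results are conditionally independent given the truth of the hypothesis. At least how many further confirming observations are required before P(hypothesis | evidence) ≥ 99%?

Prior odds = 0.0013/0.9987 = 13/9987.
Combined Bayes factor of the evidence already in hand = 3.6 × 0.3 = 1.08.
Odds after that evidence = (13/9987) × 1.08 = 117/83225.
Target odds = 0.99/0.01 = 99.
Need 4ⁿ ≥ 99 ÷ (117/83225) = 915475/13.
4⁸ = 65536 falls short of 915475/13 but 4⁹ = 262144 reaches it, so n = 9.

9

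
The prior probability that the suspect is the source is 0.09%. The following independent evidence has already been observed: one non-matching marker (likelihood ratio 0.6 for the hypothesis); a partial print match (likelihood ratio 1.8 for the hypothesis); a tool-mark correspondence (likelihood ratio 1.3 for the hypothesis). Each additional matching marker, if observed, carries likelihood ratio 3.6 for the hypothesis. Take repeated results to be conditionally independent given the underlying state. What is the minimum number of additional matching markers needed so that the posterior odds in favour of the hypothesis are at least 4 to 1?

7

Prior odds = 0.0009/0.9991 = 9/9991.
Combined Bayes factor of the evidence already in hand = 0.6 × 1.8 × 1.3 = 1.404.
Odds after that evidence = (9/9991) × 1.404 = 3159/2497750.
Target odds = 4.
Need 3.6ⁿ ≥ 4 ÷ (3159/2497750) = 9991000/3159.
3.6⁶ = 34012224/15625 falls short of 9991000/3159 but 3.6⁷ = 612220032/78125 reaches it, so n = 7.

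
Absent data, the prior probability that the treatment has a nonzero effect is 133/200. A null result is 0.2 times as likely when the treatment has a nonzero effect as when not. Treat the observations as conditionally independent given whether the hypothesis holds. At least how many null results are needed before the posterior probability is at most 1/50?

Prior odds = 0.665/0.335 = 133/67.
Likelihood ratio per null result = 0.2.
Target odds: 0.02 ÷ 0.98 = 1/49.
Need (133/67) × 0.2ⁿ ≤ 1/49, i.e. 0.2ⁿ ≤ 67/6517.
0.2² = 0.04 is still above 67/6517 but 0.2³ = 0.008 is at or below it, so n = 3.

3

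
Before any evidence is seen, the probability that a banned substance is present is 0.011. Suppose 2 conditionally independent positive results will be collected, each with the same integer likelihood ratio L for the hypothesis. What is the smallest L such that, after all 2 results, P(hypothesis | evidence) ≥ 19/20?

42

Prior odds = 0.011/0.989 = 11/989.
Target odds = 0.95/0.05 = 19.
Need L² ≥ 19 ÷ (11/989) = 18791/11.
41² = 1681 < 18791/11 ≤ 1764 = 42², so L = 42.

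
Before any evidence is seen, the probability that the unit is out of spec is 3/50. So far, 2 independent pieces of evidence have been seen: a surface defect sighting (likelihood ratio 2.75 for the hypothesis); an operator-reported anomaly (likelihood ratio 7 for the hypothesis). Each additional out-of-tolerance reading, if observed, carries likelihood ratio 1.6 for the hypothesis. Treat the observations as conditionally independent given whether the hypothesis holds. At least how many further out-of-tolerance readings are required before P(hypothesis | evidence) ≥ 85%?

4

Prior odds = 0.06/0.94 = 3/47.
Combined Bayes factor of the evidence already in hand = 2.75 × 7 = 19.25.
Odds after that evidence = (3/47) × 19.25 = 231/188.
Target odds = 0.85/0.15 = 17/3.
Need 1.6ⁿ ≥ 17/3 ÷ (231/188) = 3196/693.
1.6³ = 4.096 falls short of 3196/693 but 1.6⁴ = 6.5536 reaches it, so n = 4.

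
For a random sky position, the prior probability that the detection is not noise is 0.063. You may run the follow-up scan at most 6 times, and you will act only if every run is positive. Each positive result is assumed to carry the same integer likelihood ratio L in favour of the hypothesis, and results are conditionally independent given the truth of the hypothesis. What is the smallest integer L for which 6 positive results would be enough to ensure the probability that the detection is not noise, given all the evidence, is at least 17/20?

3

Prior odds = 0.063/0.937 = 63/937.
Target odds = 0.85/0.15 = 17/3.
Need L⁶ ≥ 17/3 ÷ (63/937) = 15929/189.
2⁶ = 64 < 15929/189 ≤ 729 = 3⁶, so L = 3.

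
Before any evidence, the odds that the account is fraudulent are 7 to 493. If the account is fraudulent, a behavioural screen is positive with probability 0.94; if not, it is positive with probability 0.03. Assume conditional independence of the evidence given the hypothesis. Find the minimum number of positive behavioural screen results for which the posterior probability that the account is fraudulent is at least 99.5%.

Prior odds = 7/493.
Likelihood ratio of a positive = 0.94/0.03 = 94/3.
Target posterior odds = 0.995/0.005 = 199.
Need (7/493) × (94/3)ⁿ ≥ 199, i.e. (94/3)ⁿ ≥ 98107/7.
(94/3)² = 8836/9 falls short of 98107/7 but (94/3)³ = 830584/27 reaches it, so n = 3.

3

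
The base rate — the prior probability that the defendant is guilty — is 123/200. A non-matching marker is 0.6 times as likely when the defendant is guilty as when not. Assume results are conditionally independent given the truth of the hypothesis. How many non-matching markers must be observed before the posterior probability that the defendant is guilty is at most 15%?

5

Prior odds = 0.615/0.385 = 123/77.
Likelihood ratio per non-matching marker = 0.6.
Target posterior odds = 0.15/0.85 = 3/17.
Need (123/77) × 0.6ⁿ ≤ 3/17, i.e. 0.6ⁿ ≤ 77/697.
0.6⁴ = 0.1296 is still above 77/697 but 0.6⁵ = 0.07776 is at or below it, so n = 5.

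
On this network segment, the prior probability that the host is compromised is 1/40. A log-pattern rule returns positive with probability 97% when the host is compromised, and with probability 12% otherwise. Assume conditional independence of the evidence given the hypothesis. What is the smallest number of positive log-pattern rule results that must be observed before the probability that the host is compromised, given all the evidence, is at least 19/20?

4

Prior odds: 0.025 ÷ 0.975 = 1/39.
Likelihood ratio of a positive result = 0.97/0.12 = 97/12.
Target posterior odds = 0.95/0.05 = 19.
Need (1/39) × (97/12)ⁿ ≥ 19, i.e. (97/12)ⁿ ≥ 741.
(97/12)³ = 912673/1728 falls short of 741 but (97/12)⁴ = 88529281/20736 reaches it, so n = 4.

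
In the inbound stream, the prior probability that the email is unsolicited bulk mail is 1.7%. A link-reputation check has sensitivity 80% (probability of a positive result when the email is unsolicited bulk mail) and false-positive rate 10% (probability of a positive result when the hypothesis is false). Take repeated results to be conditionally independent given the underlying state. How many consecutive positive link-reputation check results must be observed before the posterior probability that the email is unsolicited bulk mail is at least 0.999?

6

Prior odds = 0.017/0.983 = 17/983.
Likelihood ratio of a positive result = 0.8/0.1 = 8.
Target odds: 0.999 ÷ 0.001 = 999.
Need (17/983) × 8ⁿ ≥ 999, i.e. 8ⁿ ≥ 982017/17.
8⁵ = 32768 falls short of 982017/17 but 8⁶ = 262144 reaches it, so n = 6.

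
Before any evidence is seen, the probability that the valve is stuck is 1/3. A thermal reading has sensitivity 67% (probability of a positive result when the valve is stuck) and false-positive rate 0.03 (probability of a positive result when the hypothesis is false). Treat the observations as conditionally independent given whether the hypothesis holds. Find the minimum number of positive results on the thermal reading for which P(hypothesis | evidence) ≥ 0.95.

Prior odds: (1/3) ÷ (2/3) = 0.5.
Likelihood ratio of a positive result = 0.67/0.03 = 67/3.
Target posterior odds = 0.95/0.05 = 19.
Need 0.5 × (67/3)ⁿ ≥ 19, i.e. (67/3)ⁿ ≥ 38.
(67/3)¹ = 67/3 falls short of 38 but (67/3)² = 4489/9 reaches it, so n = 2.

2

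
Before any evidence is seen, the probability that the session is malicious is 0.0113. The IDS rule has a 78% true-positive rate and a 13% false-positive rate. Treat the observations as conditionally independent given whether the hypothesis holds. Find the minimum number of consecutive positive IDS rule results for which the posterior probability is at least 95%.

Prior odds = 0.0113/0.9887 = 113/9887.
Likelihood ratio of a positive result = 0.78/0.13 = 6.
Target posterior odds = 0.95/0.05 = 19.
Need (113/9887) × 6ⁿ ≥ 19, i.e. 6ⁿ ≥ 187853/113.
6⁴ = 1296 falls short of 187853/113 but 6⁵ = 7776 reaches it, so n = 5.

5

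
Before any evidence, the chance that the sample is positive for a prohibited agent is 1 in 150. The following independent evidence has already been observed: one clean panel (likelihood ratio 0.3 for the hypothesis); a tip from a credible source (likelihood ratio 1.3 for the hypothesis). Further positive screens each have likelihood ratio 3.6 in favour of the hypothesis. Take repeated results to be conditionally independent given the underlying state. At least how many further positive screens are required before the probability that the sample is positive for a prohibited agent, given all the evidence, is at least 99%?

9

Prior odds = (1/150)/(149/150) = 1/149.
Combined Bayes factor of the evidence already in hand = 0.3 × 1.3 = 0.39.
Odds after that evidence = (1/149) × 0.39 = 39/14900.
Target odds = 0.99/0.01 = 99.
Need 3.6ⁿ ≥ 99 ÷ (39/14900) = 491700/13.
3.6⁸ ≈28211.1 falls short of 491700/13 but 3.6⁹ ≈101560 reaches it, so n = 9.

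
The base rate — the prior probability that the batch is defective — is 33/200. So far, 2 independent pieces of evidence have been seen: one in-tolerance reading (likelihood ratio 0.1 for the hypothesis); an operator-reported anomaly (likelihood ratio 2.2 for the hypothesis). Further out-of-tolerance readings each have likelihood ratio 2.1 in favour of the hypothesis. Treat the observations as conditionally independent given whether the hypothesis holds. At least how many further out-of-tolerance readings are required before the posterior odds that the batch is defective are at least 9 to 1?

Prior odds = 0.165/0.835 = 33/167.
Combined Bayes factor of the evidence already in hand = 0.1 × 2.2 = 0.22.
Odds after that evidence = (33/167) × 0.22 = 363/8350.
Target odds = 9.
Need 2.1ⁿ ≥ 9 ÷ (363/8350) = 25050/121.
2.1⁷ ≈180.109 falls short of 25050/121 but 2.1⁸ ≈378.229 reaches it, so n = 8.

8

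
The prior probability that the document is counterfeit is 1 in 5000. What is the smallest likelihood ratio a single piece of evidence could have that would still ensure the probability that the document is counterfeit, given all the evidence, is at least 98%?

Prior odds = 0.0002/0.9998 = 1/4999.
Target odds = 0.98/0.02 = 49.
Required Bayes factor = 49 ÷ (1/4999) = 244951.

244951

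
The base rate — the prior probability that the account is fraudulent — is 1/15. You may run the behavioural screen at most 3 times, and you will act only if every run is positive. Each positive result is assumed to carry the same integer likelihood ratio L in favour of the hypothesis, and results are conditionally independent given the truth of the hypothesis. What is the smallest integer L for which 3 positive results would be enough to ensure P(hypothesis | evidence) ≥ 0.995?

Prior odds = (1/15)/(14/15) = 1/14.
Target odds = 0.995/0.005 = 199.
Need L³ ≥ 199 ÷ (1/14) = 2786.
14³ = 2744 < 2786 ≤ 3375 = 15³, so L = 15.

15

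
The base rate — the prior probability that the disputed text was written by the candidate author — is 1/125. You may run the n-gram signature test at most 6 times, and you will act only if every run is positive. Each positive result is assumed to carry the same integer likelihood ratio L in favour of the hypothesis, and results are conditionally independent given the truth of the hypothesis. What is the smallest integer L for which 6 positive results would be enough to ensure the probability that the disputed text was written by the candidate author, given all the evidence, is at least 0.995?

Prior odds = 0.008/0.992 = 1/124.
Target odds = 0.995/0.005 = 199.
Need L⁶ ≥ 199 ÷ (1/124) = 24676.
5⁶ = 15625 < 24676 ≤ 46656 = 6⁶, so L = 6.

6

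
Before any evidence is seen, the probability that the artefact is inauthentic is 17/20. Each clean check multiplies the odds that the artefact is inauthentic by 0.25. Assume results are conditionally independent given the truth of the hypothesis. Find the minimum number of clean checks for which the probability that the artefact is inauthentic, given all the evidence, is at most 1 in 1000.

Prior odds: 0.85 ÷ 0.15 = 17/3.
Likelihood ratio per clean check = 0.25.
Target posterior odds = 0.001/0.999 = 1/999.
Need (17/3) × 0.25ⁿ ≤ 1/999, i.e. 0.25ⁿ ≤ 1/5661.
0.25⁶ = 1/4096 is still above 1/5661 but 0.25⁷ = 1/16384 is at or below it, so n = 7.

7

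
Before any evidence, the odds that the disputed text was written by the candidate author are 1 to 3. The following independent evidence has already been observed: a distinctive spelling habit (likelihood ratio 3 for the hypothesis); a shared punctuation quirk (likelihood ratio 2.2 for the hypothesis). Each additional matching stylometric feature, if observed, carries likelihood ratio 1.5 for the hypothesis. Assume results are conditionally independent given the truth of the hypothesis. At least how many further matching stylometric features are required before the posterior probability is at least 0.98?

Prior odds = 1/3.
Combined Bayes factor of the evidence already in hand = 3 × 2.2 = 6.6.
Odds after that evidence = (1/3) × 6.6 = 2.2.
Target odds = 0.98/0.02 = 49.
Need 1.5ⁿ ≥ 49 ÷ 2.2 = 245/11.
1.5⁷ = 17.0859375 falls short of 245/11 but 1.5⁸ = 25.62890625 reaches it, so n = 8.

8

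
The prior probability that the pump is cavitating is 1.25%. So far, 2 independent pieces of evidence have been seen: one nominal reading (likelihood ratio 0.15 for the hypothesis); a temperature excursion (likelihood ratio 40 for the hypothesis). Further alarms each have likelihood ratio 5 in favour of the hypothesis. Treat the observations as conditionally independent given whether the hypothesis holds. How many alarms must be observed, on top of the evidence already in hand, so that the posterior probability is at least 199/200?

5

Prior odds = 0.0125/0.9875 = 1/79.
Combined Bayes factor of the evidence already in hand = 0.15 × 40 = 6.
Odds after that evidence = (1/79) × 6 = 6/79.
Target odds = 0.995/0.005 = 199.
Need 5ⁿ ≥ 199 ÷ (6/79) = 15721/6.
5⁴ = 625 falls short of 15721/6 but 5⁵ = 3125 reaches it, so n = 5.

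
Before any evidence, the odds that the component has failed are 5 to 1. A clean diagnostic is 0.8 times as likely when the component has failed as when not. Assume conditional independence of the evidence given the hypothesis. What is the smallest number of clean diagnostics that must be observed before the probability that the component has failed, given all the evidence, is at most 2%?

Prior odds = 5.
Likelihood ratio per clean diagnostic = 0.8.
Target odds: 0.02 ÷ 0.98 = 1/49.
Need 5 × 0.8ⁿ ≤ 1/49, i.e. 0.8ⁿ ≤ 1/245.
0.8²⁴ ≈0.00472237 is still above 1/245 but 0.8²⁵ ≈0.00377789 is at or below it, so n = 25.

25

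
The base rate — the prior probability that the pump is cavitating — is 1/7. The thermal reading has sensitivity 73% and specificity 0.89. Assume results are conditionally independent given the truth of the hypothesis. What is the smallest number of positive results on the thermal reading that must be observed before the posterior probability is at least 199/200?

4

Prior odds: (1/7) ÷ (6/7) = 1/6.
False-positive rate = 1 − 0.89 = 0.11; likelihood ratio of a positive = 0.73/0.11 = 73/11.
Target odds: 0.995 ÷ 0.005 = 199.
Need (1/6) × (73/11)ⁿ ≥ 199, i.e. (73/11)ⁿ ≥ 1194.
(73/11)³ = 389017/1331 falls short of 1194 but (73/11)⁴ = 28398241/14641 reaches it, so n = 4.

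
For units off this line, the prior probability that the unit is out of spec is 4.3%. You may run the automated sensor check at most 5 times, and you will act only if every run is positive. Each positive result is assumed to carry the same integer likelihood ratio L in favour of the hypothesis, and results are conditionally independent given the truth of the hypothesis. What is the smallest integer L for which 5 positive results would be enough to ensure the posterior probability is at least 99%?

Prior odds = 0.043/0.957 = 43/957.
Target odds = 0.99/0.01 = 99.
Need L⁵ ≥ 99 ÷ (43/957) = 94743/43.
4⁵ = 1024 < 94743/43 ≤ 3125 = 5⁵, so L = 5.

5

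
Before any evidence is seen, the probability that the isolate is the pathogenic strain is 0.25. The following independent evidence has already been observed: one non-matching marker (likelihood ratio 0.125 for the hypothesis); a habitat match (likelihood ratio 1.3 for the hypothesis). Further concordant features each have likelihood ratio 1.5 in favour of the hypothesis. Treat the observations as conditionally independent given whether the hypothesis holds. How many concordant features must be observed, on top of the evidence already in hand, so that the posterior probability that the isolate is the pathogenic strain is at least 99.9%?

Prior odds = 0.25/0.75 = 1/3.
Combined Bayes factor of the evidence already in hand = 0.125 × 1.3 = 0.1625.
Odds after that evidence = (1/3) × 0.1625 = 13/240.
Target odds = 0.999/0.001 = 999.
Need 1.5ⁿ ≥ 999 ÷ (13/240) = 239760/13.
1.5²⁴ ≈16834.1 falls short of 239760/13 but 1.5²⁵ ≈25251.2 reaches it, so n = 25.

25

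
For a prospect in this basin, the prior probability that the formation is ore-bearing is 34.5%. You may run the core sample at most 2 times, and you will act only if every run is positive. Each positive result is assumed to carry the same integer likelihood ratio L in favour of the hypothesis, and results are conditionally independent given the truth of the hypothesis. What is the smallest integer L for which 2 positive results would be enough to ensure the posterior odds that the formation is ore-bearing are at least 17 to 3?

4

Prior odds = 0.345/0.655 = 69/131.
Target odds = 17/3.
Need L² ≥ 17/3 ÷ (69/131) = 2227/207.
3² = 9 < 2227/207 ≤ 16 = 4², so L = 4.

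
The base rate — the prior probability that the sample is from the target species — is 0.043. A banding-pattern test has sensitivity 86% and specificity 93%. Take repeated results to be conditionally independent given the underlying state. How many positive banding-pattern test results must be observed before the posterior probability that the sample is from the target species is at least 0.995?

Prior odds = 0.043/0.957 = 43/957.
False-positive rate = 1 − 0.93 = 0.07; likelihood ratio of a positive = 0.86/0.07 = 86/7.
Target odds: 0.995 ÷ 0.005 = 199.
Need (43/957) × (86/7)ⁿ ≥ 199, i.e. (86/7)ⁿ ≥ 190443/43.
(86/7)³ = 636056/343 falls short of 190443/43 but (86/7)⁴ = 54700816/2401 reaches it, so n = 4.

4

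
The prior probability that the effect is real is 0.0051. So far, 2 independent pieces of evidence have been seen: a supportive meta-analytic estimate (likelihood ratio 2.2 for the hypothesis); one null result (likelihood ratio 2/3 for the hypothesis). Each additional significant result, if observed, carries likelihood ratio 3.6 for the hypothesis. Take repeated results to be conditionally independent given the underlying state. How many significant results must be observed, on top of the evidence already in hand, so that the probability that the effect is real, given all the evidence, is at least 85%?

6

Prior odds = 0.0051/0.9949 = 51/9949.
Combined Bayes factor of the evidence already in hand = 2.2 × (2/3) = 22/15.
Odds after that evidence = (51/9949) × 22/15 = 374/49745.
Target odds = 0.85/0.15 = 17/3.
Need 3.6ⁿ ≥ 17/3 ÷ (374/49745) = 49745/66.
3.6⁵ = 604.66176 falls short of 49745/66 but 3.6⁶ = 34012224/15625 reaches it, so n = 6.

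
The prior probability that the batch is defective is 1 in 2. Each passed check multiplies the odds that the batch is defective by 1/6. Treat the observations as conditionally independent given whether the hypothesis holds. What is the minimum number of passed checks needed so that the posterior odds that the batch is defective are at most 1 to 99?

3

Prior odds: 0.5 ÷ 0.5 = 1.
Likelihood ratio per passed check = 1/6.
Target odds = 1/99.
Need 1 × (1/6)ⁿ ≤ 1/99, i.e. (1/6)ⁿ ≤ 1/99.
(1/6)² = 1/36 is still above 1/99 but (1/6)³ = 1/216 is at or below it, so n = 3.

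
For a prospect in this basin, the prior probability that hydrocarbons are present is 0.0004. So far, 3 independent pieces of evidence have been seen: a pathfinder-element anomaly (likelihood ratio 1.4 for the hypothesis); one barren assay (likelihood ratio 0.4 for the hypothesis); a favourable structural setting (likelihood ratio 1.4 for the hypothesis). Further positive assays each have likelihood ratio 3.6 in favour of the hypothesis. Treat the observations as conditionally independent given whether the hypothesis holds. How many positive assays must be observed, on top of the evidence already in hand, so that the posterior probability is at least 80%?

Prior odds = 0.0004/0.9996 = 1/2499.
Combined Bayes factor of the evidence already in hand = 1.4 × 0.4 × 1.4 = 0.784.
Odds after that evidence = (1/2499) × 0.784 = 2/6375.
Target odds = 0.8/0.2 = 4.
Need 3.6ⁿ ≥ 4 ÷ (2/6375) = 12750.
3.6⁷ = 612220032/78125 falls short of 12750 but 3.6⁸ ≈28211.1 reaches it, so n = 8.

8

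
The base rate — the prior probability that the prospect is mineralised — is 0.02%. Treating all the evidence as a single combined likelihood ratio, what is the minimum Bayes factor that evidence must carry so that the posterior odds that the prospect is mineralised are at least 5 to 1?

Prior odds = 0.0002/0.9998 = 1/4999.
Target odds = 5.
Required Bayes factor = 5 ÷ (1/4999) = 24995.

24995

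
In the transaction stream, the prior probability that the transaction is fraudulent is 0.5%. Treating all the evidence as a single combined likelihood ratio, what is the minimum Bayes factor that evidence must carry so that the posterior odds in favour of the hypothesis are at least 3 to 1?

Prior odds = 0.005/0.995 = 1/199.
Target odds = 3.
Required Bayes factor = 3 ÷ (1/199) = 597.

597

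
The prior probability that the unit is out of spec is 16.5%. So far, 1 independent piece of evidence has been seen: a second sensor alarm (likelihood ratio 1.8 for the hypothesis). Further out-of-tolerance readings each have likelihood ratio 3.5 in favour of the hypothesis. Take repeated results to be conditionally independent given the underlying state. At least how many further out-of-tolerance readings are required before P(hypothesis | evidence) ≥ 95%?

Prior odds = 0.165/0.835 = 33/167.
Bayes factor of the evidence already in hand = 1.8.
Odds after that evidence = (33/167) × 1.8 = 297/835.
Target odds = 0.95/0.05 = 19.
Need 3.5ⁿ ≥ 19 ÷ (297/835) = 15865/297.
3.5³ = 42.875 falls short of 15865/297 but 3.5⁴ = 150.0625 reaches it, so n = 4.

4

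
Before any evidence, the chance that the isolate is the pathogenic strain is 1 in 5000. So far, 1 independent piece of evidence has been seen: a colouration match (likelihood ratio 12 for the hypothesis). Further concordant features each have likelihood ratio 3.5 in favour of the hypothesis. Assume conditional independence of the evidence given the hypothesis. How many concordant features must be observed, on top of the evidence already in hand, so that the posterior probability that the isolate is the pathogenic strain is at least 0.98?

8

Prior odds = 0.0002/0.9998 = 1/4999.
Bayes factor of the evidence already in hand = 12.
Odds after that evidence = (1/4999) × 12 = 12/4999.
Target odds = 0.98/0.02 = 49.
Need 3.5ⁿ ≥ 49 ÷ (12/4999) = 244951/12.
3.5⁷ = 823543/128 falls short of 244951/12 but 3.5⁸ = 5764801/256 reaches it, so n = 8.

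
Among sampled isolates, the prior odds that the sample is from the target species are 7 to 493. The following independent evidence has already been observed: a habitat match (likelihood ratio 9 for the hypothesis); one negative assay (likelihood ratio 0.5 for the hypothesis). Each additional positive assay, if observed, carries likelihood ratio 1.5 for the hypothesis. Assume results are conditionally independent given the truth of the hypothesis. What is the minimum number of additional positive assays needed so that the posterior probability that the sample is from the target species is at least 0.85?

Prior odds = 7/493.
Combined Bayes factor of the evidence already in hand = 9 × 0.5 = 4.5.
Odds after that evidence = (7/493) × 4.5 = 63/986.
Target odds = 0.85/0.15 = 17/3.
Need 1.5ⁿ ≥ 17/3 ÷ (63/986) = 16762/189.
1.5¹¹ = 177147/2048 falls short of 16762/189 but 1.5¹² = 531441/4096 reaches it, so n = 12.

12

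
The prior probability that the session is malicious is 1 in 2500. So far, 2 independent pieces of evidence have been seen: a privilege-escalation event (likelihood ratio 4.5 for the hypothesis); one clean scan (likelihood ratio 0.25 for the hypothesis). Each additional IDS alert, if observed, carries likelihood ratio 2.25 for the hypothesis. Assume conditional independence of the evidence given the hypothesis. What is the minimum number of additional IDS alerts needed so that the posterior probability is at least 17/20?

12

Prior odds = 0.0004/0.9996 = 1/2499.
Combined Bayes factor of the evidence already in hand = 4.5 × 0.25 = 1.125.
Odds after that evidence = (1/2499) × 1.125 = 3/6664.
Target odds = 0.85/0.15 = 17/3.
Need 2.25ⁿ ≥ 17/3 ÷ (3/6664) = 113288/9.
2.25¹¹ ≈7481.83 falls short of 113288/9 but 2.25¹² ≈16834.1 reaches it, so n = 12.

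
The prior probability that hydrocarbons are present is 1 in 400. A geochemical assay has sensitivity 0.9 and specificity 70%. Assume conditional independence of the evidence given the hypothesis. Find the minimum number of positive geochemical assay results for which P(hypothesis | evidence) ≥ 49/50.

9

Prior odds: 0.0025 ÷ 0.9975 = 1/399.
False-positive rate = 1 − 0.7 = 0.3; likelihood ratio of a positive = 0.9/0.3 = 3.
Target posterior odds = 0.98/0.02 = 49.
Require 3ⁿ ≥ 49 ÷ (1/399) = 19551.
3⁸ = 6561 falls short of 19551 but 3⁹ = 19683 reaches it, so n = 9.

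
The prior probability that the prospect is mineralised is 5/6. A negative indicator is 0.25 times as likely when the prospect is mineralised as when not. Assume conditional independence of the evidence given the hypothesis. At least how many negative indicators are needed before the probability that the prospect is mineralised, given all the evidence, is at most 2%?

4

Prior odds: (5/6) ÷ (1/6) = 5.
Likelihood ratio per negative indicator = 0.25.
Target odds: 0.02 ÷ 0.98 = 1/49.
Need 5 × 0.25ⁿ ≤ 1/49, i.e. 0.25ⁿ ≤ 1/245.
0.25³ = 0.015625 is still above 1/245 but 0.25⁴ = 0.00390625 is at or below it, so n = 4.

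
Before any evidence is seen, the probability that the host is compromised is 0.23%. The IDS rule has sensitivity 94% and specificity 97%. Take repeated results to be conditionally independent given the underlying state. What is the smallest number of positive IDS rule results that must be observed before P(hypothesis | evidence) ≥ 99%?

4

Prior odds: 0.0023 ÷ 0.9977 = 23/9977.
False-positive rate = 1 − 0.97 = 0.03; likelihood ratio of a positive = 0.94/0.03 = 94/3.
Target posterior odds = 0.99/0.01 = 99.
Need (23/9977) × (94/3)ⁿ ≥ 99, i.e. (94/3)ⁿ ≥ 987723/23.
(94/3)³ = 830584/27 falls short of 987723/23 but (94/3)⁴ = 78074896/81 reaches it, so n = 4.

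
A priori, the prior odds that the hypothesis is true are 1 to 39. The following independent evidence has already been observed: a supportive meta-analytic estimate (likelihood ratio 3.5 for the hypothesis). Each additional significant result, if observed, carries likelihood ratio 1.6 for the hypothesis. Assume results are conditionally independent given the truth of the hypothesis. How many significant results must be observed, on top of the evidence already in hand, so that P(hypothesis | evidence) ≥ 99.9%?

Prior odds = 1/39.
Bayes factor of the evidence already in hand = 3.5.
Odds after that evidence = (1/39) × 3.5 = 7/78.
Target odds = 0.999/0.001 = 999.
Need 1.6ⁿ ≥ 999 ÷ (7/78) = 77922/7.
1.6¹⁹ ≈7555.79 falls short of 77922/7 but 1.6²⁰ ≈12089.3 reaches it, so n = 20.

20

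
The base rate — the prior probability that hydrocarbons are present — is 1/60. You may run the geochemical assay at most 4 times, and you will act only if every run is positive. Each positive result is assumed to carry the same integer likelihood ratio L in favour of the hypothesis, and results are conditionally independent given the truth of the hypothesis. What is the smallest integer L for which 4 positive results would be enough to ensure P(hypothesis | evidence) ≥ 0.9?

5

Prior odds = (1/60)/(59/60) = 1/59.
Target odds = 0.9/0.1 = 9.
Need L⁴ ≥ 9 ÷ (1/59) = 531.
4⁴ = 256 < 531 ≤ 625 = 5⁴, so L = 5.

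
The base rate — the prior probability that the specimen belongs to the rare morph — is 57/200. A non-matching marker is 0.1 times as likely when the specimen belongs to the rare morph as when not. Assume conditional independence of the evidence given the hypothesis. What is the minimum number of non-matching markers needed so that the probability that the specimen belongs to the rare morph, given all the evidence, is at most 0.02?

Prior odds: 0.285 ÷ 0.715 = 57/143.
Likelihood ratio per non-matching marker = 0.1.
Target odds: 0.02 ÷ 0.98 = 1/49.
Need (57/143) × 0.1ⁿ ≤ 1/49, i.e. 0.1ⁿ ≤ 143/2793.
0.1¹ = 0.1 is still above 143/2793 but 0.1² = 0.01 is at or below it, so n = 2.

2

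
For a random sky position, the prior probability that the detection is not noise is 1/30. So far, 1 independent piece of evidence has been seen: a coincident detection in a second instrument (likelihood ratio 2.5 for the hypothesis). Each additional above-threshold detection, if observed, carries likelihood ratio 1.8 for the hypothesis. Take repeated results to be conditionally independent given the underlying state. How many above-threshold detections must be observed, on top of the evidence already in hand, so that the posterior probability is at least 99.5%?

Prior odds = (1/30)/(29/30) = 1/29.
Bayes factor of the evidence already in hand = 2.5.
Odds after that evidence = (1/29) × 2.5 = 5/58.
Target odds = 0.995/0.005 = 199.
Need 1.8ⁿ ≥ 199 ÷ (5/58) = 2308.4.
1.8¹³ ≈2082.3 falls short of 2308.4 but 1.8¹⁴ ≈3748.13 reaches it, so n = 14.

14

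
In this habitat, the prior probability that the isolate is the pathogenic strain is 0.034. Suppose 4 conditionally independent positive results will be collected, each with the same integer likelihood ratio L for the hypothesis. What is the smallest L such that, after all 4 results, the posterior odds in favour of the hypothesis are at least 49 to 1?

7

Prior odds = 0.034/0.966 = 17/483.
Target odds = 49.
Need L⁴ ≥ 49 ÷ (17/483) = 23667/17.
6⁴ = 1296 < 23667/17 ≤ 2401 = 7⁴, so L = 7.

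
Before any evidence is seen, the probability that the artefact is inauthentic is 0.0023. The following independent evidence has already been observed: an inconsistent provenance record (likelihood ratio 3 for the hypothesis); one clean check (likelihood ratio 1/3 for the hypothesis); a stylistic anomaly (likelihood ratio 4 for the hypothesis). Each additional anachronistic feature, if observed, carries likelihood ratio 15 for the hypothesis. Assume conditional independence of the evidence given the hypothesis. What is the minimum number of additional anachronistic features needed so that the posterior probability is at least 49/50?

Prior odds = 0.0023/0.9977 = 23/9977.
Combined Bayes factor of the evidence already in hand = 3 × (1/3) × 4 = 4.
Odds after that evidence = (23/9977) × 4 = 92/9977.
Target odds = 0.98/0.02 = 49.
Need 15ⁿ ≥ 49 ÷ (92/9977) = 488873/92.
15³ = 3375 falls short of 488873/92 but 15⁴ = 50625 reaches it, so n = 4.

4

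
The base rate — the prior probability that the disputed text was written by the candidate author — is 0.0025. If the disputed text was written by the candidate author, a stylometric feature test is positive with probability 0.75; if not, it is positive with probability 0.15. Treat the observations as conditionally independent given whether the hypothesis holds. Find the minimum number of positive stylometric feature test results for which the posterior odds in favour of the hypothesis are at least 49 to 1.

Prior odds = 0.0025/0.9975 = 1/399.
Likelihood ratio of a positive = 0.75/0.15 = 5.
Target odds = 49.
Need (1/399) × 5ⁿ ≥ 49, i.e. 5ⁿ ≥ 19551.
5⁶ = 15625 falls short of 19551 but 5⁷ = 78125 reaches it, so n = 7.

7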